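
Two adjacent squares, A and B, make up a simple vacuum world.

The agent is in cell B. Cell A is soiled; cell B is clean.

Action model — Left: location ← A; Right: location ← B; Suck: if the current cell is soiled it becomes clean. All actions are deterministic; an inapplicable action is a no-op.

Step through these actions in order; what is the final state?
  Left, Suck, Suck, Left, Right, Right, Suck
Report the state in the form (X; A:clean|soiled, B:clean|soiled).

(B; A:clean, B:clean)

t=1 Left ⇒ (A; A:soiled, B:clean)
t=2 Suck ⇒ (A; A:clean, B:clean)
t=3 Suck ⇒ (A; A:clean, B:clean)
t=4 Left ⇒ (A; A:clean, B:clean)
t=5 Right ⇒ (B; A:clean, B:clean)
t=6 Right ⇒ (B; A:clean, B:clean)
t=7 Suck ⇒ (B; A:clean, B:clean)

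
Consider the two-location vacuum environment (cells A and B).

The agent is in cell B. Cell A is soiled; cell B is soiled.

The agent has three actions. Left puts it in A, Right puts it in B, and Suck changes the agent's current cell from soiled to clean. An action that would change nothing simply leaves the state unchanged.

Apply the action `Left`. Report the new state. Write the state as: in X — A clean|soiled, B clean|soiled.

start: in B — A soiled, B soiled
Left (#1): in A — A soiled, B soiled

in A — A soiled, B soiled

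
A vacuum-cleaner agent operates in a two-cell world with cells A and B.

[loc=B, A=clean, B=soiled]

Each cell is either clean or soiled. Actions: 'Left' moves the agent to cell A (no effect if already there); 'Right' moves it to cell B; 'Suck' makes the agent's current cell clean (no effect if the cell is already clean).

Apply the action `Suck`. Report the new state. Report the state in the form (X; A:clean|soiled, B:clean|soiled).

start: (B; A:clean, B:soiled)
t=1 Suck ⇒ (B; A:clean, B:clean)

(B; A:clean, B:clean)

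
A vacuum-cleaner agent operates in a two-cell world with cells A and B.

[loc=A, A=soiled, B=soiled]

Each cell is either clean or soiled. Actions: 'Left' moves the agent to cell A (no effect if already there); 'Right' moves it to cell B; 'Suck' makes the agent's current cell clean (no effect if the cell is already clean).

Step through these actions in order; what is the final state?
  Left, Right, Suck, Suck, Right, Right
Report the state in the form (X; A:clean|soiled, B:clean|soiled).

[1] after Left: (A; A:soiled, B:soiled)
[2] after Right: (B; A:soiled, B:soiled)
[3] after Suck: (B; A:soiled, B:clean)
[4] after Suck: (B; A:soiled, B:clean)
[5] after Right: (B; A:soiled, B:clean)
[6] after Right: (B; A:soiled, B:clean)

(B; A:soiled, B:clean)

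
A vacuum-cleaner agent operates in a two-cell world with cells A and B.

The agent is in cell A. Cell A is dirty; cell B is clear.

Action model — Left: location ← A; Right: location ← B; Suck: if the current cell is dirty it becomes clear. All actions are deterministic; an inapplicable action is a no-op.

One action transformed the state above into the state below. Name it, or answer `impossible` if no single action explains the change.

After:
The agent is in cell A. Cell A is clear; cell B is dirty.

try  Left: (A; A:dirty, B:clear)
try Right: (B; A:dirty, B:clear)
try  Suck: (A; A:clear, B:clear)
no single action produces the after-state

impossible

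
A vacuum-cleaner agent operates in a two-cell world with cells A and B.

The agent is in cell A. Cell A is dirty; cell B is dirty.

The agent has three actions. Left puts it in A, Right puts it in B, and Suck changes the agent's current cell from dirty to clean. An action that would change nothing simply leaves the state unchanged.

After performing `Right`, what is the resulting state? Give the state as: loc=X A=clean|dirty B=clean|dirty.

start: loc=A A=dirty B=dirty
[1] after Right: loc=B A=dirty B=dirty

loc=B A=dirty B=dirty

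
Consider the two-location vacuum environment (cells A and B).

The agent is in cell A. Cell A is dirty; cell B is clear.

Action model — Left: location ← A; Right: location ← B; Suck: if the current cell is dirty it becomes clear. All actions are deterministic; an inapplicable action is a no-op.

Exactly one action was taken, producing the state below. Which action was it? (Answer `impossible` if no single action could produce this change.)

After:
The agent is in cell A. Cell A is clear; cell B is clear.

Suck

try  Left: loc=A A=dirty B=clear
try Right: loc=B A=dirty B=clear
try  Suck: loc=A A=clear B=clear  ← match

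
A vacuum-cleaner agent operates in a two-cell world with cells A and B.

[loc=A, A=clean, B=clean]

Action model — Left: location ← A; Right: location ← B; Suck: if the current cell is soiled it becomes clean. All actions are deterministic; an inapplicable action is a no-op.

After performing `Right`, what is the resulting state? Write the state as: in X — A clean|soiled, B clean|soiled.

start: in A — A clean, B clean
t=1 Right ⇒ in B — A clean, B clean

in B — A clean, B clean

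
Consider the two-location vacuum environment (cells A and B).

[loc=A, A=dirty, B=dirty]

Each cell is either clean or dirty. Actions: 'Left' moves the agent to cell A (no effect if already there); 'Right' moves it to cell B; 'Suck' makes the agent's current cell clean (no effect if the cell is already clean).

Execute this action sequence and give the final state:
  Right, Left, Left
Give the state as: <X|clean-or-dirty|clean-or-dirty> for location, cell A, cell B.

<A|dirty|dirty>

1. Right → <B|dirty|dirty>
2. Left → <A|dirty|dirty>
3. Left → <A|dirty|dirty>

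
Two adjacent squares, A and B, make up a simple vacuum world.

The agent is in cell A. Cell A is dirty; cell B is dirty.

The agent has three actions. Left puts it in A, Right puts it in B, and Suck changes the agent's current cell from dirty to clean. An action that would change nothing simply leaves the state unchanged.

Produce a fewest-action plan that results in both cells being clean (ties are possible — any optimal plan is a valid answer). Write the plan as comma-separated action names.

step 1/3 (Suck): loc=A A=clean B=dirty
step 2/3 (Right): loc=B A=clean B=dirty
step 3/3 (Suck): loc=B A=clean B=clean
min 3: Suck A + move + Suck B

Suck, Right, Suck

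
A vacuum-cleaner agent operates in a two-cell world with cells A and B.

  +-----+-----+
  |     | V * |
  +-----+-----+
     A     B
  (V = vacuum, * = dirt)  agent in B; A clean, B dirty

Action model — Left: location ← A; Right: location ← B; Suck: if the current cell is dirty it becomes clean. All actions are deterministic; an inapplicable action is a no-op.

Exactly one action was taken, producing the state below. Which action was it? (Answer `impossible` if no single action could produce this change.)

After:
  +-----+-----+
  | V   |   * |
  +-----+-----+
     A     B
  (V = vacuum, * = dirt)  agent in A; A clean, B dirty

Left

try  Left: (A; A:clean, B:dirty)  ← match
try Right: (B; A:clean, B:dirty)
try  Suck: (B; A:clean, B:clean)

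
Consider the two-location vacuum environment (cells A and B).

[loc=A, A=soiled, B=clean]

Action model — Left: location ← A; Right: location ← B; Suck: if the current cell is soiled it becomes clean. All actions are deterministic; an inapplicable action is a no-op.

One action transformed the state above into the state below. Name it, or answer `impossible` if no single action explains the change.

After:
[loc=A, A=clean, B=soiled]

impossible

try  Left: in A — A soiled, B clean
try Right: in B — A soiled, B clean
try  Suck: in A — A clean, B clean
no single action produces the after-state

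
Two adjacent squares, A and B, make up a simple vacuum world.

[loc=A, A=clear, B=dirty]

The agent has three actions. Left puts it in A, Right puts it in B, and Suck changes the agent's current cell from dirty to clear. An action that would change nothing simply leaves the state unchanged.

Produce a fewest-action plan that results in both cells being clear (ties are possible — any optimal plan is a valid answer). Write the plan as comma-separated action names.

step 1/2 (Right): <B|clear|dirty>
step 2/2 (Suck): <B|clear|clear>
min 2: go B then Suck

Right, Suck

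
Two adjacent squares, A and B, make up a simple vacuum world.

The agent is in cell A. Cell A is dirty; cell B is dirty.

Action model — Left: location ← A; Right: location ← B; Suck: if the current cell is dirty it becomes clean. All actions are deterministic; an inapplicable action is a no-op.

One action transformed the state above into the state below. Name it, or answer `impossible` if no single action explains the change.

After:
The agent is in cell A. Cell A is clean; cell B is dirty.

try  Left: in A — A dirty, B dirty
try Right: in B — A dirty, B dirty
try  Suck: in A — A clean, B dirty  ← match

Suck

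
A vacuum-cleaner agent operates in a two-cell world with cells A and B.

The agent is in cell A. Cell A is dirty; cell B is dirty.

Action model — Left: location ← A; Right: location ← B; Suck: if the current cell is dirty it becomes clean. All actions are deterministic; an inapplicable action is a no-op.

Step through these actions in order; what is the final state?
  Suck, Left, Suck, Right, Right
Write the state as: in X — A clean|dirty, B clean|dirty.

in B — A clean, B dirty

step 1/5 (Suck): in A — A clean, B dirty
step 2/5 (Left): in A — A clean, B dirty
step 3/5 (Suck): in A — A clean, B dirty
step 4/5 (Right): in B — A clean, B dirty
step 5/5 (Right): in B — A clean, B dirty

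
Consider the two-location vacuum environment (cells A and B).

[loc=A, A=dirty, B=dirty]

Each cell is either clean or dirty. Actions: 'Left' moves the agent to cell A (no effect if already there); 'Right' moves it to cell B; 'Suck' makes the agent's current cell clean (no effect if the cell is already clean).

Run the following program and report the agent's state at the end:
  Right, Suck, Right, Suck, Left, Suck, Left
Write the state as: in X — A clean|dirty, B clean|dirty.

in A — A clean, B clean

step 1/7 (Right): in B — A dirty, B dirty
step 2/7 (Suck): in B — A dirty, B clean
step 3/7 (Right): in B — A dirty, B clean
step 4/7 (Suck): in B — A dirty, B clean
step 5/7 (Left): in A — A dirty, B clean
step 6/7 (Suck): in A — A clean, B clean
step 7/7 (Left): in A — A clean, B clean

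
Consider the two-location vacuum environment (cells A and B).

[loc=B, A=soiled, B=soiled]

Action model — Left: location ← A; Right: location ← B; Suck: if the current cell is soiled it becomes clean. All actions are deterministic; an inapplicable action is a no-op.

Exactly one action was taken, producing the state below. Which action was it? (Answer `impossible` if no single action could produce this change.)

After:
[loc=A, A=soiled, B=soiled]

Left

try  Left: loc=A A=soiled B=soiled  ← match
try Right: loc=B A=soiled B=soiled
try  Suck: loc=B A=soiled B=clean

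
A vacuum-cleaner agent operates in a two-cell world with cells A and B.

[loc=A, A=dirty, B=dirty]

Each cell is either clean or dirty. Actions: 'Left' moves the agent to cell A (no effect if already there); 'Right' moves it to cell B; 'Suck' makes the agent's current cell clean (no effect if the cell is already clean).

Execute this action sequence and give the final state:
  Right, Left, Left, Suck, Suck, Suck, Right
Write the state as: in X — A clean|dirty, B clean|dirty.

in B — A clean, B dirty

t=1 Right ⇒ in B — A dirty, B dirty
t=2 Left ⇒ in A — A dirty, B dirty
t=3 Left ⇒ in A — A dirty, B dirty
t=4 Suck ⇒ in A — A clean, B dirty
t=5 Suck ⇒ in A — A clean, B dirty
t=6 Suck ⇒ in A — A clean, B dirty
t=7 Right ⇒ in B — A clean, B dirty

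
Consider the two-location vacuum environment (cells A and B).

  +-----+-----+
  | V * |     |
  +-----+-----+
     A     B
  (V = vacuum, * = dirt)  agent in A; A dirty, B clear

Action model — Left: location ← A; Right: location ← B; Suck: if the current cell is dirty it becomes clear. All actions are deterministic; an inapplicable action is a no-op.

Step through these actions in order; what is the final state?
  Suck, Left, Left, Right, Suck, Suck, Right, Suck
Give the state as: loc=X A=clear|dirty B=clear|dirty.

t=1 Suck ⇒ loc=A A=clear B=clear
t=2 Left ⇒ loc=A A=clear B=clear
t=3 Left ⇒ loc=A A=clear B=clear
t=4 Right ⇒ loc=B A=clear B=clear
t=5 Suck ⇒ loc=B A=clear B=clear
t=6 Suck ⇒ loc=B A=clear B=clear
t=7 Right ⇒ loc=B A=clear B=clear
t=8 Suck ⇒ loc=B A=clear B=clear

loc=B A=clear B=clear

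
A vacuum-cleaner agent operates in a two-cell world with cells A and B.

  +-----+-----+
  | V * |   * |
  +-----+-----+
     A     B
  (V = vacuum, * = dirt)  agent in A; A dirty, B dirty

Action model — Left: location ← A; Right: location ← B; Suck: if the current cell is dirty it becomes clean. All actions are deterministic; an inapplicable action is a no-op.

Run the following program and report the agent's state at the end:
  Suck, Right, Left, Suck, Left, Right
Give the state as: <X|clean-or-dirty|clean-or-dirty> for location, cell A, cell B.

step 1/6 (Suck): <A|clean|dirty>
step 2/6 (Right): <B|clean|dirty>
step 3/6 (Left): <A|clean|dirty>
step 4/6 (Suck): <A|clean|dirty>
step 5/6 (Left): <A|clean|dirty>
step 6/6 (Right): <B|clean|dirty>

<B|clean|dirty>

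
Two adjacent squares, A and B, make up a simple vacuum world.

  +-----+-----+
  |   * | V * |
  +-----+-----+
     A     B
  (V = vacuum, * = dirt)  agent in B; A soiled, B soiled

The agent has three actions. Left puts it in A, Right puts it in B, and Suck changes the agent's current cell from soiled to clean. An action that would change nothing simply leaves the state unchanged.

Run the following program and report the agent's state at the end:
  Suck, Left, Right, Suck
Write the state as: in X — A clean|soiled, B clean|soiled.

in B — A soiled, B clean

[1] after Suck: in B — A soiled, B clean
[2] after Left: in A — A soiled, B clean
[3] after Right: in B — A soiled, B clean
[4] after Suck: in B — A soiled, B clean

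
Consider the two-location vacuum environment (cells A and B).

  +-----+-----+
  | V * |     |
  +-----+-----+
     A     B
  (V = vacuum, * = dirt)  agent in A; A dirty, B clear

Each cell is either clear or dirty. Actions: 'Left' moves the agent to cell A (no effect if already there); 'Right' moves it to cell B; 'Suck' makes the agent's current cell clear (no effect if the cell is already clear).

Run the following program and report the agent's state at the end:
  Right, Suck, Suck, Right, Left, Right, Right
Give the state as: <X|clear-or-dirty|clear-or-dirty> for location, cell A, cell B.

[1] after Right: <B|dirty|clear>
[2] after Suck: <B|dirty|clear>
[3] after Suck: <B|dirty|clear>
[4] after Right: <B|dirty|clear>
[5] after Left: <A|dirty|clear>
[6] after Right: <B|dirty|clear>
[7] after Right: <B|dirty|clear>

<B|dirty|clear>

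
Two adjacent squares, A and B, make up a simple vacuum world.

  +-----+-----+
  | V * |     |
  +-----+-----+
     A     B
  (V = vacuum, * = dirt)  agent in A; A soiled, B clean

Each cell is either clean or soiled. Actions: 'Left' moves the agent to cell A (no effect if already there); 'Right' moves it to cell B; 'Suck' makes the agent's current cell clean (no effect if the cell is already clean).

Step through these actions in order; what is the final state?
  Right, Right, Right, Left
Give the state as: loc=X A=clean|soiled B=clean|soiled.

loc=A A=soiled B=clean

step 1/4 (Right): loc=B A=soiled B=clean
step 2/4 (Right): loc=B A=soiled B=clean
step 3/4 (Right): loc=B A=soiled B=clean
step 4/4 (Left): loc=A A=soiled B=clean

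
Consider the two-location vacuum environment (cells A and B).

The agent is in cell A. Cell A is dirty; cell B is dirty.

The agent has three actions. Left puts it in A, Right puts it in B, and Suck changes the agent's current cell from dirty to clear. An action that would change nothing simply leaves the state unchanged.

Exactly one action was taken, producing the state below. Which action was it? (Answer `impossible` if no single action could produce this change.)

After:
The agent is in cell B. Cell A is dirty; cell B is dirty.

Right

try  Left: in A — A dirty, B dirty
try Right: in B — A dirty, B dirty  ← match
try  Suck: in A — A clear, B dirty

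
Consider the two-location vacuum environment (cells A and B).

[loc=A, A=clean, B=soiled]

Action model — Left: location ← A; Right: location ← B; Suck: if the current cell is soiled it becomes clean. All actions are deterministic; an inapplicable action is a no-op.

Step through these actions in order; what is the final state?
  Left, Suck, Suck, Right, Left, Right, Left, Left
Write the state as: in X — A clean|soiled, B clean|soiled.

in A — A clean, B soiled

1) do Left; now in A — A clean, B soiled
2) do Suck; now in A — A clean, B soiled
3) do Suck; now in A — A clean, B soiled
4) do Right; now in B — A clean, B soiled
5) do Left; now in A — A clean, B soiled
6) do Right; now in B — A clean, B soiled
7) do Left; now in A — A clean, B soiled
8) do Left; now in A — A clean, B soiled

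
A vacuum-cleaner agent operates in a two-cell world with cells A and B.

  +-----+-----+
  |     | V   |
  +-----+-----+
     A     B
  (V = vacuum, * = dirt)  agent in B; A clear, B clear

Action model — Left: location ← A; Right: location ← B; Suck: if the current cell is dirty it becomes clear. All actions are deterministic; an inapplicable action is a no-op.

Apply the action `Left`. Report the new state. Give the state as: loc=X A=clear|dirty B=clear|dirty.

loc=A A=clear B=clear

start: loc=B A=clear B=clear
1) do Left; now loc=A A=clear B=clear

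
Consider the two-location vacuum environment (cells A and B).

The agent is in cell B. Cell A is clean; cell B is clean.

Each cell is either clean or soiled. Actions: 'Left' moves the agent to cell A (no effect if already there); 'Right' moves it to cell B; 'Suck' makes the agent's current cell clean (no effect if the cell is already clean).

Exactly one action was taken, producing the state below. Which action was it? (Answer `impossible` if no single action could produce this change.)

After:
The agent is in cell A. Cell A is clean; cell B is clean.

Left

try  Left: in A — A clean, B clean  ← match
try Right: in B — A clean, B clean
try  Suck: in B — A clean, B clean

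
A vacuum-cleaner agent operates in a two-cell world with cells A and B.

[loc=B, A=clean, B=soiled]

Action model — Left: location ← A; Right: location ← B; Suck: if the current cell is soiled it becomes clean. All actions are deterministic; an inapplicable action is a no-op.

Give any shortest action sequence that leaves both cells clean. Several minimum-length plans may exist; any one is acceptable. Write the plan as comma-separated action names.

Suck (#1): in B — A clean, B clean
min 1: B is soiled, one Suck

Suck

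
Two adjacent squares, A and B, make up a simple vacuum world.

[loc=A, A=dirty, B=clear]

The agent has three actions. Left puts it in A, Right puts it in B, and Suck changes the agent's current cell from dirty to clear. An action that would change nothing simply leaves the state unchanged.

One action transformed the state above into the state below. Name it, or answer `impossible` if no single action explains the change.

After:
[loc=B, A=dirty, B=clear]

Right

try  Left: (A; A:dirty, B:clear)
try Right: (B; A:dirty, B:clear)  ← match
try  Suck: (A; A:clear, B:clear)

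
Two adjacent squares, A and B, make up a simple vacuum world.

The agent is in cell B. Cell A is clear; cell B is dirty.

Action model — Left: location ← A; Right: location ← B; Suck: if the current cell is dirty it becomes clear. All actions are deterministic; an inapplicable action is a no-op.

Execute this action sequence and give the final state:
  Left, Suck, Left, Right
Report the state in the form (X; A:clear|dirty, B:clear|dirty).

(B; A:clear, B:dirty)

[1] after Left: (A; A:clear, B:dirty)
[2] after Suck: (A; A:clear, B:dirty)
[3] after Left: (A; A:clear, B:dirty)
[4] after Right: (B; A:clear, B:dirty)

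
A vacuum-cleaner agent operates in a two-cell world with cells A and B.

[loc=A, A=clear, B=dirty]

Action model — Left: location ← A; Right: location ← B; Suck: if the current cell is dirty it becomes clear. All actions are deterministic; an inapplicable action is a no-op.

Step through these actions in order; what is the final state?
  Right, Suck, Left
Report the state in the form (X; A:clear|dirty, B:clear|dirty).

Right (#1): (B; A:clear, B:dirty)
Suck (#2): (B; A:clear, B:clear)
Left (#3): (A; A:clear, B:clear)

(A; A:clear, B:clear)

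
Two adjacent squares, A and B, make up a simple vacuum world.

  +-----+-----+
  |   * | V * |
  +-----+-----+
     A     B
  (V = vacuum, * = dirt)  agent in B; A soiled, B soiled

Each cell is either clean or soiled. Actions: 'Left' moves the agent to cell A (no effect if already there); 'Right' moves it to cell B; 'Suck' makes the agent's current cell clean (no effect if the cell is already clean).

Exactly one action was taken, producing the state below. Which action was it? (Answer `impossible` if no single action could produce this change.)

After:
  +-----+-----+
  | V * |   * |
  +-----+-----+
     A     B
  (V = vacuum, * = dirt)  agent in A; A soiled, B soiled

try  Left: in A — A soiled, B soiled  ← match
try Right: in B — A soiled, B soiled
try  Suck: in B — A soiled, B clean

Left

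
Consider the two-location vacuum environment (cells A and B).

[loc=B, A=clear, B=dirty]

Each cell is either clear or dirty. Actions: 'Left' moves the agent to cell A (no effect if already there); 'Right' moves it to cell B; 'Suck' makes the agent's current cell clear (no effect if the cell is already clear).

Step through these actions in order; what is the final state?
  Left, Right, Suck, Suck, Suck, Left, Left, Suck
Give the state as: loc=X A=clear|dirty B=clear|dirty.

loc=A A=clear B=clear

t=1 Left ⇒ loc=A A=clear B=dirty
t=2 Right ⇒ loc=B A=clear B=dirty
t=3 Suck ⇒ loc=B A=clear B=clear
t=4 Suck ⇒ loc=B A=clear B=clear
t=5 Suck ⇒ loc=B A=clear B=clear
t=6 Left ⇒ loc=A A=clear B=clear
t=7 Left ⇒ loc=A A=clear B=clear
t=8 Suck ⇒ loc=A A=clear B=clear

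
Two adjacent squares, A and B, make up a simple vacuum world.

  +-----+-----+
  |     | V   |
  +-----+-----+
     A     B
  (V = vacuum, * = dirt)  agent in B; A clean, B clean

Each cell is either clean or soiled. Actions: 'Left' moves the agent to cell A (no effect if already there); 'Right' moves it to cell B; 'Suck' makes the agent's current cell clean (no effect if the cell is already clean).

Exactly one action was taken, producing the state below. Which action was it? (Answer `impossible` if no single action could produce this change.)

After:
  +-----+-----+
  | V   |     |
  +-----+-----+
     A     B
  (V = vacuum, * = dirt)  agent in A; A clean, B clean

try  Left: (A; A:clean, B:clean)  ← match
try Right: (B; A:clean, B:clean)
try  Suck: (B; A:clean, B:clean)

Left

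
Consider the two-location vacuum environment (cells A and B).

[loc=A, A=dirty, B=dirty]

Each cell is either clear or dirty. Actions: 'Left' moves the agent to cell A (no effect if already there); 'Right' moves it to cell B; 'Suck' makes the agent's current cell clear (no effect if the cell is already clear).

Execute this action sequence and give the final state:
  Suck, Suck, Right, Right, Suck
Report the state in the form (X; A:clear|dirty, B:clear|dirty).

1) do Suck; now (A; A:clear, B:dirty)
2) do Suck; now (A; A:clear, B:dirty)
3) do Right; now (B; A:clear, B:dirty)
4) do Right; now (B; A:clear, B:dirty)
5) do Suck; now (B; A:clear, B:clear)

(B; A:clear, B:clear)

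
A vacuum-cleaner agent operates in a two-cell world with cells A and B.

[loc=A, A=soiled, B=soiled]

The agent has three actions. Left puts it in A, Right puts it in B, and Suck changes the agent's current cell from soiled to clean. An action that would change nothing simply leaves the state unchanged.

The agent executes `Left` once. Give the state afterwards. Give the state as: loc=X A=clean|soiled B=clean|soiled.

start: loc=A A=soiled B=soiled
Left (#1): loc=A A=soiled B=soiled

loc=A A=soiled B=soiled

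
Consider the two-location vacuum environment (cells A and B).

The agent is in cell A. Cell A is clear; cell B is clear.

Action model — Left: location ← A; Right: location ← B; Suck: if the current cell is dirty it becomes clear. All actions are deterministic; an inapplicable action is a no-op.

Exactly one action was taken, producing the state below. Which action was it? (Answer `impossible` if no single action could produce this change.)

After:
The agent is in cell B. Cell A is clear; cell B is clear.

Right

try  Left: loc=A A=clear B=clear
try Right: loc=B A=clear B=clear  ← match
try  Suck: loc=A A=clear B=clear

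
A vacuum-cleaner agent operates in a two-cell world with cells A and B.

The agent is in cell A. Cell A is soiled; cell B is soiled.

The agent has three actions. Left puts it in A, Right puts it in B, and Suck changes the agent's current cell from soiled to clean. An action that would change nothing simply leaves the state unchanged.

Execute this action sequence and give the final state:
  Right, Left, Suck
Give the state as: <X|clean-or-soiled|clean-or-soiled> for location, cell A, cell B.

step 1/3 (Right): <B|soiled|soiled>
step 2/3 (Left): <A|soiled|soiled>
step 3/3 (Suck): <A|clean|soiled>

<A|clean|soiled>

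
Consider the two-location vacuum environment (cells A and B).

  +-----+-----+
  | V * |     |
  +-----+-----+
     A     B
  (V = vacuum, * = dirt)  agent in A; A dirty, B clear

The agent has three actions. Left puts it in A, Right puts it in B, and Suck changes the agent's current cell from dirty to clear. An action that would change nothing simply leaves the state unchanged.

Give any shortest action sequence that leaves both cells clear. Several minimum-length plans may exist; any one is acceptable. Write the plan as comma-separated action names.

1. Suck → loc=A A=clear B=clear
min 1: A is dirty, one Suck

Suck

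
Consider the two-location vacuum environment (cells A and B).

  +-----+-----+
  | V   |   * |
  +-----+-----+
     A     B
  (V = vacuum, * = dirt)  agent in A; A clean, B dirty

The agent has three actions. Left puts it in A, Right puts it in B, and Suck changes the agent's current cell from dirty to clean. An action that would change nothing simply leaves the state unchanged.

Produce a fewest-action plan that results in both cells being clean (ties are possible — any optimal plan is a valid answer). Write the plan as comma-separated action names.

1) do Right; now (B; A:clean, B:dirty)
2) do Suck; now (B; A:clean, B:clean)
min 2: go B then Suck

Right, Suck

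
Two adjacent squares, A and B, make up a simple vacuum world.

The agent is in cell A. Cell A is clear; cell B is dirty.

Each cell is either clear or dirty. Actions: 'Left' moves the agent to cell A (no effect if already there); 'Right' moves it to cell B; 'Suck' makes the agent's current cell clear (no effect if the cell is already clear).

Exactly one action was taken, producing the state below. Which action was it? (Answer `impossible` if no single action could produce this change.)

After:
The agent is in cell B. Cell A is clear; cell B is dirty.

try  Left: (A; A:clear, B:dirty)
try Right: (B; A:clear, B:dirty)  ← match
try  Suck: (A; A:clear, B:dirty)

Right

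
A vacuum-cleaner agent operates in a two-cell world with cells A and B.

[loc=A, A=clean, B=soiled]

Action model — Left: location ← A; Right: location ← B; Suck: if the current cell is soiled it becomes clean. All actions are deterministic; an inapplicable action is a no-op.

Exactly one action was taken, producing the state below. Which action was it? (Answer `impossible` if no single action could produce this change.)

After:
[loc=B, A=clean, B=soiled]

Right

try  Left: (A; A:clean, B:soiled)
try Right: (B; A:clean, B:soiled)  ← match
try  Suck: (A; A:clean, B:soiled)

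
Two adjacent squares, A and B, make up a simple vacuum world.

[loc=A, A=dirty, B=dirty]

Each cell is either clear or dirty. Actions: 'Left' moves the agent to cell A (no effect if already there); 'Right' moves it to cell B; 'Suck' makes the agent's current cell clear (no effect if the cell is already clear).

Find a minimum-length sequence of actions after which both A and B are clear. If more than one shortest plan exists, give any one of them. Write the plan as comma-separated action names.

1. Suck → <A|clear|dirty>
2. Right → <B|clear|dirty>
3. Suck → <B|clear|clear>
min 3: Suck A + move + Suck B

Suck, Right, Suck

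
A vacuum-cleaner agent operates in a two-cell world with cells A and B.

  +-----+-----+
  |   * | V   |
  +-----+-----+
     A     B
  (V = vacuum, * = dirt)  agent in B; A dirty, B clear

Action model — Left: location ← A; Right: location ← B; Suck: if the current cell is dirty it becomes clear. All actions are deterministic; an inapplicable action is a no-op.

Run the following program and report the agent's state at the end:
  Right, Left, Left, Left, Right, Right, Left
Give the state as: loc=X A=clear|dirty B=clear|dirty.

loc=A A=dirty B=clear

t=1 Right ⇒ loc=B A=dirty B=clear
t=2 Left ⇒ loc=A A=dirty B=clear
t=3 Left ⇒ loc=A A=dirty B=clear
t=4 Left ⇒ loc=A A=dirty B=clear
t=5 Right ⇒ loc=B A=dirty B=clear
t=6 Right ⇒ loc=B A=dirty B=clear
t=7 Left ⇒ loc=A A=dirty B=clear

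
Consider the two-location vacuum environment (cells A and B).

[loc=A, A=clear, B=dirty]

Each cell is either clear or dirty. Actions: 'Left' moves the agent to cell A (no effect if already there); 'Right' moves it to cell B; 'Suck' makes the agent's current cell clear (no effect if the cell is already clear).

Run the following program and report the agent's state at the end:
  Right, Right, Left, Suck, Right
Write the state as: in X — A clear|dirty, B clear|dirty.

in B — A clear, B dirty

t=1 Right ⇒ in B — A clear, B dirty
t=2 Right ⇒ in B — A clear, B dirty
t=3 Left ⇒ in A — A clear, B dirty
t=4 Suck ⇒ in A — A clear, B dirty
t=5 Right ⇒ in B — A clear, B dirty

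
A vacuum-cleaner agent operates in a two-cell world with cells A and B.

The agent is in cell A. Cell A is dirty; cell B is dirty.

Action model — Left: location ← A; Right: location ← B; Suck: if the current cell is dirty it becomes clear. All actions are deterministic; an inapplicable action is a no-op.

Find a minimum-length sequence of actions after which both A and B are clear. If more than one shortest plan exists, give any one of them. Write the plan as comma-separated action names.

Suck, Right, Suck

[1] after Suck: (A; A:clear, B:dirty)
[2] after Right: (B; A:clear, B:dirty)
[3] after Suck: (B; A:clear, B:clear)
min 3: Suck A + move + Suck B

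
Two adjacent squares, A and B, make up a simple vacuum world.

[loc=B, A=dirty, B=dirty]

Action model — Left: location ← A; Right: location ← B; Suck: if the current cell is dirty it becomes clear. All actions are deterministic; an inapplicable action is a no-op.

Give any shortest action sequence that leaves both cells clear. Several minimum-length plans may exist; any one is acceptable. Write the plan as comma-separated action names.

Suck, Left, Suck

1) do Suck; now in B — A dirty, B clear
2) do Left; now in A — A dirty, B clear
3) do Suck; now in A — A clear, B clear
min 3: Suck B + move + Suck A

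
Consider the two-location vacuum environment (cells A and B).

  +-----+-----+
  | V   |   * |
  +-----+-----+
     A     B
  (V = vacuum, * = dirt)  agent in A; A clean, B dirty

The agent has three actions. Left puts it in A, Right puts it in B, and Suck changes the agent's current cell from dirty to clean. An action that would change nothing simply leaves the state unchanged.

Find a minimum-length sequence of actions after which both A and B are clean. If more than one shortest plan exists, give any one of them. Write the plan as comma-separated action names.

Right, Suck

step 1/2 (Right): in B — A clean, B dirty
step 2/2 (Suck): in B — A clean, B clean
min 2: go B then Suck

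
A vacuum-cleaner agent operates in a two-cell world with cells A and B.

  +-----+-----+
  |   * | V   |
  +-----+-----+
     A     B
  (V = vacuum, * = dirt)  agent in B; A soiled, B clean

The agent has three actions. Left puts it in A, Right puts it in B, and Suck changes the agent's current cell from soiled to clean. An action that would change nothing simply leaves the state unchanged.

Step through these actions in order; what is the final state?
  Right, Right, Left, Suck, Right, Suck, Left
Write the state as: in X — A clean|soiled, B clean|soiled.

in A — A clean, B clean

Right (#1): in B — A soiled, B clean
Right (#2): in B — A soiled, B clean
Left (#3): in A — A soiled, B clean
Suck (#4): in A — A clean, B clean
Right (#5): in B — A clean, B clean
Suck (#6): in B — A clean, B clean
Left (#7): in A — A clean, B clean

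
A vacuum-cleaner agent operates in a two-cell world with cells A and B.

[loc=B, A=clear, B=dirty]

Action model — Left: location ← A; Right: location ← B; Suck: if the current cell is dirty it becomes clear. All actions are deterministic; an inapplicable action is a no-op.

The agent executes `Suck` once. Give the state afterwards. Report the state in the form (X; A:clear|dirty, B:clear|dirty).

start: (B; A:clear, B:dirty)
step 1/1 (Suck): (B; A:clear, B:clear)

(B; A:clear, B:clear)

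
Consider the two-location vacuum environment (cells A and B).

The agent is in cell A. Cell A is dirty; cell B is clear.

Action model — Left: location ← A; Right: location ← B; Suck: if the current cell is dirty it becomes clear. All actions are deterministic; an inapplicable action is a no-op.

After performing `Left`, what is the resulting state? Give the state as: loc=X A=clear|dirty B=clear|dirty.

loc=A A=dirty B=clear

start: loc=A A=dirty B=clear
[1] after Left: loc=A A=dirty B=clear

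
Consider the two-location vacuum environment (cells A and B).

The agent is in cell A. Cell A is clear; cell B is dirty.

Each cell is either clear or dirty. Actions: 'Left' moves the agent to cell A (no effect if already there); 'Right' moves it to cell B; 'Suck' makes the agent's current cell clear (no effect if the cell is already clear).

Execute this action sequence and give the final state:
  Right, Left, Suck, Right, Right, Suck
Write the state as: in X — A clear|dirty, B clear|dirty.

[1] after Right: in B — A clear, B dirty
[2] after Left: in A — A clear, B dirty
[3] after Suck: in A — A clear, B dirty
[4] after Right: in B — A clear, B dirty
[5] after Right: in B — A clear, B dirty
[6] after Suck: in B — A clear, B clear

in B — A clear, B clear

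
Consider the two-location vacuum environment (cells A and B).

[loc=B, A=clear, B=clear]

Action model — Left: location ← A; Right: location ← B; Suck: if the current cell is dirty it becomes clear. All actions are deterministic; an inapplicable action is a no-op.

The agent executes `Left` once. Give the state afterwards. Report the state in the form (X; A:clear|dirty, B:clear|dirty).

(A; A:clear, B:clear)

start: (B; A:clear, B:clear)
1) do Left; now (A; A:clear, B:clear)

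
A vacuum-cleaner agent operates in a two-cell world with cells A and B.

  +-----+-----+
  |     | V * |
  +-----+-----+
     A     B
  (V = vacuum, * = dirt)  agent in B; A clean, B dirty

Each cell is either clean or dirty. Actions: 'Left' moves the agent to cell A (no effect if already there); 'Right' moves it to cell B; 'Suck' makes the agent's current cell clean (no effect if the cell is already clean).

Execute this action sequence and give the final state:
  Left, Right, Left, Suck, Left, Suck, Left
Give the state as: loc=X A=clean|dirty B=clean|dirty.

1) do Left; now loc=A A=clean B=dirty
2) do Right; now loc=B A=clean B=dirty
3) do Left; now loc=A A=clean B=dirty
4) do Suck; now loc=A A=clean B=dirty
5) do Left; now loc=A A=clean B=dirty
6) do Suck; now loc=A A=clean B=dirty
7) do Left; now loc=A A=clean B=dirty

loc=A A=clean B=dirty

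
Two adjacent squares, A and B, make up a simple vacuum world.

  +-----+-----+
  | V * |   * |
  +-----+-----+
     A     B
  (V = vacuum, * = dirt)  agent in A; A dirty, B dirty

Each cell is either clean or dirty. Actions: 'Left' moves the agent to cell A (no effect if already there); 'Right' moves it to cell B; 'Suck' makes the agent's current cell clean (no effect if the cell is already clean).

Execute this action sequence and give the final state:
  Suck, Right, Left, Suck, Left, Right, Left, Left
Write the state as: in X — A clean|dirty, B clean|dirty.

in A — A clean, B dirty

Suck (#1): in A — A clean, B dirty
Right (#2): in B — A clean, B dirty
Left (#3): in A — A clean, B dirty
Suck (#4): in A — A clean, B dirty
Left (#5): in A — A clean, B dirty
Right (#6): in B — A clean, B dirty
Left (#7): in A — A clean, B dirty
Left (#8): in A — A clean, B dirty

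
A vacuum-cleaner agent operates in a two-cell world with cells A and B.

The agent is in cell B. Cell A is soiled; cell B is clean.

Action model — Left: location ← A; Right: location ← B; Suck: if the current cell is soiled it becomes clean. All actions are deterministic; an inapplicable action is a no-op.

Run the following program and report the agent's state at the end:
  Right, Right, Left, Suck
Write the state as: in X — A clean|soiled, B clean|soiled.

in A — A clean, B clean

1. Right → in B — A soiled, B clean
2. Right → in B — A soiled, B clean
3. Left → in A — A soiled, B clean
4. Suck → in A — A clean, B clean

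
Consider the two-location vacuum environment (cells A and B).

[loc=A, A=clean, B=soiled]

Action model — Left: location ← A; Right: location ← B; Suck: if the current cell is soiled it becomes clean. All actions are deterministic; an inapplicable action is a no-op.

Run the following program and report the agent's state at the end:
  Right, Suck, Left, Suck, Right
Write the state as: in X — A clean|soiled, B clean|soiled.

in B — A clean, B clean

1) do Right; now in B — A clean, B soiled
2) do Suck; now in B — A clean, B clean
3) do Left; now in A — A clean, B clean
4) do Suck; now in A — A clean, B clean
5) do Right; now in B — A clean, B clean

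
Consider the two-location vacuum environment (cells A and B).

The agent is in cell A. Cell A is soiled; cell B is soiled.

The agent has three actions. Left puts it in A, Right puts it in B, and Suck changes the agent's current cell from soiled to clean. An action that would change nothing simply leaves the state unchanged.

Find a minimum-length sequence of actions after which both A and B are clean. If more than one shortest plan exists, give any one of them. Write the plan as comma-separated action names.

step 1/3 (Suck): loc=A A=clean B=soiled
step 2/3 (Right): loc=B A=clean B=soiled
step 3/3 (Suck): loc=B A=clean B=clean
min 3: Suck A + move + Suck B

Suck, Right, Suck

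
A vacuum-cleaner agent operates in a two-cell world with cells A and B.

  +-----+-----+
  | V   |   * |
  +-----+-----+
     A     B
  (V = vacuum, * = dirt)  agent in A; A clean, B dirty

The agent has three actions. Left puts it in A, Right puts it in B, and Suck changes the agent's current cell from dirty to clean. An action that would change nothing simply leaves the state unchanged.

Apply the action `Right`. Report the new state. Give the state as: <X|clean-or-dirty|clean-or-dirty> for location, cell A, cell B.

start: <A|clean|dirty>
step 1/1 (Right): <B|clean|dirty>

<B|clean|dirty>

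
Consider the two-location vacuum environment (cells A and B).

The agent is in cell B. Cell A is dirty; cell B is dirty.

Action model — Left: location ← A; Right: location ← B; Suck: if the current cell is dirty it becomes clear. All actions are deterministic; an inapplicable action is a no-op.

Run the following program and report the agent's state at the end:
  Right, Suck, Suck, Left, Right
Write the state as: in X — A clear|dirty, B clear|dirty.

in B — A dirty, B clear

t=1 Right ⇒ in B — A dirty, B dirty
t=2 Suck ⇒ in B — A dirty, B clear
t=3 Suck ⇒ in B — A dirty, B clear
t=4 Left ⇒ in A — A dirty, B clear
t=5 Right ⇒ in B — A dirty, B clear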